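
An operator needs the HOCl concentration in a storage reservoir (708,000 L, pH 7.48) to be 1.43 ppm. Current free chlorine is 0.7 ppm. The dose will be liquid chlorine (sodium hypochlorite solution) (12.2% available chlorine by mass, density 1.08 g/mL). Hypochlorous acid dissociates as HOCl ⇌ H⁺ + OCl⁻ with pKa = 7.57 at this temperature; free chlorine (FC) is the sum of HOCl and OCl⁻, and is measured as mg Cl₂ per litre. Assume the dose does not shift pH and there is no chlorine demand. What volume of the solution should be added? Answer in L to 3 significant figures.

[OCl⁻]/[HOCl] = 10^(pH − pKa) = 10^(7.48 − 7.57) = 0.8128; fraction as HOCl = 1/(1 + 0.8128) = 0.5516.
Free chlorine required for 1.43 ppm HOCl: 1.43 / 0.5516 = 2.592 ppm.
FC to add: 2.592 − 0.7 = 1.892 mg/L as Cl₂.
Cl₂ equivalent: 1.892 mg/L × 708,000 L = 1340 g.
Product at 12.2% available Cl: 1340 / 0.122 = 10,980 g.
Volume: 10,980 g ÷ 1.08 g/mL = 10,170 mL.

10.2 L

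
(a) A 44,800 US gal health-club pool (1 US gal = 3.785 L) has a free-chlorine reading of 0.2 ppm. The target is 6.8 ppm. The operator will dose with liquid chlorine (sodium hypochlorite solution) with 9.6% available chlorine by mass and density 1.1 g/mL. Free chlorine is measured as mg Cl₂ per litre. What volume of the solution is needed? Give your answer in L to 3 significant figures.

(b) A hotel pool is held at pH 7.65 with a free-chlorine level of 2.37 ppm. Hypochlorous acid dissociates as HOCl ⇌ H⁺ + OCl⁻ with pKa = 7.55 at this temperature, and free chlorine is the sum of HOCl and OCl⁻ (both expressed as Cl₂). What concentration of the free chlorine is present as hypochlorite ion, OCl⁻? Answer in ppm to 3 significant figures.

(a) Volume: 44,800 US gal × 3.785 L/gal = 169,568 L.
(a) Chlorine deficit: 6.8 − 0.2 = 6.6 ppm = 6.6 mg/L as Cl₂.
(a) Cl₂ equivalent needed: 6.6 mg/L × 169,568 L = 1,119,000 mg = 1119 g.
(a) Product at 9.6% available chlorine: 1119 / 0.096 = 11,660 g.
(a) Volume at density 1.1 g/mL: 11,660 g ÷ 1.1 g/mL = 10,600 mL.

(b) [OCl⁻]/[HOCl] = 10^(pH − pKa) = 10^(7.65 − 7.55) = 10^0.10 = 1.259.
(b) Fraction as HOCl = 1 / (1 + 1.259) = 0.4427.
(b) OCl⁻ = (1 − 0.4427) × 2.37 ppm = 1.321 ppm.

(a) 10.6 L; (b) 1.32 ppm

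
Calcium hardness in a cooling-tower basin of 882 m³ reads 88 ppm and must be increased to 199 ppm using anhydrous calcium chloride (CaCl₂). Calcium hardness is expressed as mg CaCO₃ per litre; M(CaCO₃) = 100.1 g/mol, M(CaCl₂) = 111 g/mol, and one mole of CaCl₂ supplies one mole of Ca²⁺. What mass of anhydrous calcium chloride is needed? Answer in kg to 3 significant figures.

Volume: 882 m³ = 882,000 L.
Hardness to add: (199 − 88) = 111 mg/L as CaCO₃ × 882,000 L = 97,900 g as CaCO₃.
Moles of Ca²⁺ (1 mol Ca²⁺ ≡ 1 mol CaCO₃): 97,900 / 100.1 g/mol = 978 mol.
Mass of CaCl₂: 978 × 111 = 108,600 g.

109 kg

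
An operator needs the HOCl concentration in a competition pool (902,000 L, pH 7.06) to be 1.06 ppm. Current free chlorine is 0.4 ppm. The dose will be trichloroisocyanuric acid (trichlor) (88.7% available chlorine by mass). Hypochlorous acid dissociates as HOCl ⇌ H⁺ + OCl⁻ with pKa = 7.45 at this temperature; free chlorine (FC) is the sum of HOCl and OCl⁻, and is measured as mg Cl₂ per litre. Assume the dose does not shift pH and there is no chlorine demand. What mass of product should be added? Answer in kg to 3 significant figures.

1.11 kg

[OCl⁻]/[HOCl] = 10^(pH − pKa) = 10^(7.06 − 7.45) = 0.4074; fraction as HOCl = 1/(1 + 0.4074) = 0.7105.
Free chlorine required for 1.06 ppm HOCl: 1.06 / 0.7105 = 1.492 ppm.
FC to add: 1.492 − 0.4 = 1.092 mg/L as Cl₂.
Cl₂ equivalent: 1.092 mg/L × 902,000 L = 984.8 g.
Product at 88.7% available Cl: 984.8 / 0.887 = 1110 g.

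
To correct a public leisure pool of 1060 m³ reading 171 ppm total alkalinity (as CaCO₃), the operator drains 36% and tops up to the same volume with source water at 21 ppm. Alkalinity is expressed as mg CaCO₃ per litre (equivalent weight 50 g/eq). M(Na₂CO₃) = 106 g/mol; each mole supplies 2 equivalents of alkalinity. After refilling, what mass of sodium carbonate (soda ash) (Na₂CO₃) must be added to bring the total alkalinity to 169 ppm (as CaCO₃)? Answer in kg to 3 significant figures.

Volume: 1060 m³ = 1,060,000 L.
After draining 36% and refilling: 171 × 0.64 + 21 × 0.36 = 117 ppm.
Deficit to target: 169 − 117 = 52 mg/L.
As CaCO₃: 52 mg/L × 1,060,000 L = 55,120 g; ÷ 50 g/eq ÷ 2 = 551.2 mol Na₂CO₃.
Mass: 551.2 × 106 = 58,430 g.

58.4 kg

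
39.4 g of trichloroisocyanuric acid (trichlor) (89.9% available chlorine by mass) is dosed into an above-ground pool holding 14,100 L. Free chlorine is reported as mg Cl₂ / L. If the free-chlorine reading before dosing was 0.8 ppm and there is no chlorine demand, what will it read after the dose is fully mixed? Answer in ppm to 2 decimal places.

3.31 ppm

Available chlorine delivered: 39.4 g × 0.899 = 35.42 g as Cl₂.
Concentration rise: 35.42 g / 14,100 L = 2.512 mg/L = 2.51 ppm.
Final FC: 0.8 + 2.51 = 3.31 ppm.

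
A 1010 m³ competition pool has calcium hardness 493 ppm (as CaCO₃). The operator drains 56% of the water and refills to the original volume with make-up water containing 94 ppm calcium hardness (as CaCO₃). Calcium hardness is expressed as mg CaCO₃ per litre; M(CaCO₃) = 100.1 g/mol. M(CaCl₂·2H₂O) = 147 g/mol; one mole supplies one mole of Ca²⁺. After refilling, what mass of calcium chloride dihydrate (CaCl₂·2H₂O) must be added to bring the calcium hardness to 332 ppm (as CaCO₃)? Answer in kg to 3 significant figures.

92.6 kg

Volume: 1010 m³ = 1,010,000 L.
After draining 56% and refilling: 493 × 0.44 + 94 × 0.56 = 269.56 ppm.
Deficit to target: 332 − 269.56 = 62.44 mg/L.
As CaCO₃: 62.44 mg/L × 1,010,000 L = 63,060 g; ÷ 100.1 = 630 mol Ca²⁺.
Mass: 630 × 147 = 92,610 g.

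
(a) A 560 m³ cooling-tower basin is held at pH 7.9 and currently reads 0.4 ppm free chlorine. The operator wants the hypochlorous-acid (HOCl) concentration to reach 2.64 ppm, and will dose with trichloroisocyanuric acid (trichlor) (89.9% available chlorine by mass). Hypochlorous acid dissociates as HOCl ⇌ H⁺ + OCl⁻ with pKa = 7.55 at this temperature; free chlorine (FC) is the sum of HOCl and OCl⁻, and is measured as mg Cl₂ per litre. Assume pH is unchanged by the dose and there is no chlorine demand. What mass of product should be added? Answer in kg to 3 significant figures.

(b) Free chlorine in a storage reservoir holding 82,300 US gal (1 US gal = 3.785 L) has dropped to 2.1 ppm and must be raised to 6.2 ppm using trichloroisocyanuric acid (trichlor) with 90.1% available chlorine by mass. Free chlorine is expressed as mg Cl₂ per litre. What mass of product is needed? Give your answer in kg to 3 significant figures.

(a) Volume: 560 m³ = 560,000 L.
(a) [OCl⁻]/[HOCl] = 10^(pH − pKa) = 10^(7.9 − 7.55) = 2.239; fraction as HOCl = 1/(1 + 2.239) = 0.3088.
(a) Free chlorine required for 2.64 ppm HOCl: 2.64 / 0.3088 = 8.55 ppm.
(a) FC to add: 8.55 − 0.4 = 8.15 mg/L as Cl₂.
(a) Cl₂ equivalent: 8.15 mg/L × 560,000 L = 4564 g.
(a) Product at 89.9% available Cl: 4564 / 0.899 = 5077 g.

(b) Volume: 82,300 US gal × 3.785 L/gal = 311,506 L.
(b) Chlorine deficit: 6.2 − 2.1 = 4.1 ppm = 4.1 mg/L as Cl₂.
(b) Cl₂ equivalent needed: 4.1 mg/L × 311,506 L = 1,277,000 mg = 1277 g.
(b) Product at 90.1% available chlorine: 1277 / 0.901 = 1418 g.

(a) 5.08 kg; (b) 1.42 kg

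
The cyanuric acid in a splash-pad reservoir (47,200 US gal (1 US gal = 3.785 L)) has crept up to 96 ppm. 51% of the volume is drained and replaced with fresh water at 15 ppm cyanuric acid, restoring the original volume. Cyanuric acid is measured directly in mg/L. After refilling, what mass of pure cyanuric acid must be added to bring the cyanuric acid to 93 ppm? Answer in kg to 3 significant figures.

6.84 kg

Volume: 47,200 US gal × 3.785 L/gal = 178,652 L.
After draining 51% and refilling: 96 × 0.49 + 15 × 0.51 = 54.69 ppm.
Deficit to target: 93 − 54.69 = 38.31 mg/L.
Mass: 38.31 mg/L × 178,652 L = 6844 g cyanuric acid.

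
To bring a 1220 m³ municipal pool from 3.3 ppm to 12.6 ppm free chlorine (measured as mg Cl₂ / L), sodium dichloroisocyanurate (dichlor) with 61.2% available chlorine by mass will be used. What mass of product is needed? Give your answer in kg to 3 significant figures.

18.5 kg

Volume: 1220 m³ = 1,220,000 L.
Chlorine deficit: 12.6 − 3.3 = 9.3 ppm = 9.3 mg/L as Cl₂.
Cl₂ equivalent needed: 9.3 mg/L × 1,220,000 L = 11,350,000 mg = 11,350 g.
Product at 61.2% available chlorine: 11,350 / 0.612 = 18,540 g.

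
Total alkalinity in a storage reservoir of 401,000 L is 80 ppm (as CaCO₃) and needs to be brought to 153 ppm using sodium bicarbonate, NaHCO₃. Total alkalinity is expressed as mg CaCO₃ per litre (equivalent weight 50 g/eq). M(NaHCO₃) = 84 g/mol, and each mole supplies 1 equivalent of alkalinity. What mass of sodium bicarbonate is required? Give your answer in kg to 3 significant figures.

49.2 kg

Alkalinity to add: (153 − 80) = 73 mg/L as CaCO₃ × 401,000 L = 29,270 g as CaCO₃.
Equivalents: 29,270 g ÷ 50 g/eq = 585.5 eq.
NaHCO₃ supplies 1 eq per mole → 585.5 mol.
Mass: 585.5 mol × 84 g/mol = 49,180 g.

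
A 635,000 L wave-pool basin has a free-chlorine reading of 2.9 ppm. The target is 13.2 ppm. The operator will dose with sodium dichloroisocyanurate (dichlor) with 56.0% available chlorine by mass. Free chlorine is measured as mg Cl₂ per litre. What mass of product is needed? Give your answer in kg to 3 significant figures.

Chlorine deficit: 13.2 − 2.9 = 10.3 ppm = 10.3 mg/L as Cl₂.
Cl₂ equivalent needed: 10.3 mg/L × 635,000 L = 6,540,000 mg = 6540 g.
Product at 56.0% available chlorine: 6540 / 0.56 = 11,680 g.

11.7 kg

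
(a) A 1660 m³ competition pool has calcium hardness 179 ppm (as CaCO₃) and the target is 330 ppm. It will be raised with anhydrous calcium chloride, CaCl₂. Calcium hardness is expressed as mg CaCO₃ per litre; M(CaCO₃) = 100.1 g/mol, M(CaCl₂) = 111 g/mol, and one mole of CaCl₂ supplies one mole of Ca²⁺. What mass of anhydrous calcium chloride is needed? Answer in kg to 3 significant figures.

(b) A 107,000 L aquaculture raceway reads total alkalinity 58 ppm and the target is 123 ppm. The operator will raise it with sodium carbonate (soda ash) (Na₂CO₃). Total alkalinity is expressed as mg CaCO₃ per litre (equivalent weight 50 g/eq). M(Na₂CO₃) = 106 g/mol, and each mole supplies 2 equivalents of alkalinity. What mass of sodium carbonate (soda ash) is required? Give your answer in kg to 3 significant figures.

(a) Volume: 1660 m³ = 1,660,000 L.
(a) Hardness to add: (330 − 179) = 151 mg/L as CaCO₃ × 1,660,000 L = 250,700 g as CaCO₃.
(a) Moles of Ca²⁺ (1 mol Ca²⁺ ≡ 1 mol CaCO₃): 250,700 / 100.1 g/mol = 2504 mol.
(a) Mass of CaCl₂: 2504 × 111 = 278,000 g.

(b) Alkalinity to add: (123 − 58) = 65 mg/L as CaCO₃ × 107,000 L = 6955 g as CaCO₃.
(b) Equivalents: 6955 g ÷ 50 g/eq = 139.1 eq.
(b) Each mole of Na₂CO₃ supplies 2 eq, so 139.1 / 2 = 69.55 mol.
(b) Mass: 69.55 mol × 106 g/mol = 7372 g.

(a) 278 kg; (b) 7.37 kg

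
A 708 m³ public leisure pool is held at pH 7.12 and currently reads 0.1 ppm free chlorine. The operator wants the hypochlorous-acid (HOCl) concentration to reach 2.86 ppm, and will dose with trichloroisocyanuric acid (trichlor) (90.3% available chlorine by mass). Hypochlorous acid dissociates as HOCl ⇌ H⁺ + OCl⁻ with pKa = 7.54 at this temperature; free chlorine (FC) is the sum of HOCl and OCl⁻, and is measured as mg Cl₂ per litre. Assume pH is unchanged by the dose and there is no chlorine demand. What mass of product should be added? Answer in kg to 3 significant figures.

3.02 kg

Volume: 708 m³ = 708,000 L.
[OCl⁻]/[HOCl] = 10^(pH − pKa) = 10^(7.12 − 7.54) = 0.3802; fraction as HOCl = 1/(1 + 0.3802) = 0.7245.
Free chlorine required for 2.86 ppm HOCl: 2.86 / 0.7245 = 3.947 ppm.
FC to add: 3.947 − 0.1 = 3.847 mg/L as Cl₂.
Cl₂ equivalent: 3.847 mg/L × 708,000 L = 2724 g.
Product at 90.3% available Cl: 2724 / 0.903 = 3017 g.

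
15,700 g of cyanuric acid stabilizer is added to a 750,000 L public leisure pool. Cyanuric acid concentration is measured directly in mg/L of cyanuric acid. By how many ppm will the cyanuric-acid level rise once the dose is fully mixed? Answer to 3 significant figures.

20.9 ppm

Rise: 15,700 g / 750,000 L × 1000 = 20.93 mg/L.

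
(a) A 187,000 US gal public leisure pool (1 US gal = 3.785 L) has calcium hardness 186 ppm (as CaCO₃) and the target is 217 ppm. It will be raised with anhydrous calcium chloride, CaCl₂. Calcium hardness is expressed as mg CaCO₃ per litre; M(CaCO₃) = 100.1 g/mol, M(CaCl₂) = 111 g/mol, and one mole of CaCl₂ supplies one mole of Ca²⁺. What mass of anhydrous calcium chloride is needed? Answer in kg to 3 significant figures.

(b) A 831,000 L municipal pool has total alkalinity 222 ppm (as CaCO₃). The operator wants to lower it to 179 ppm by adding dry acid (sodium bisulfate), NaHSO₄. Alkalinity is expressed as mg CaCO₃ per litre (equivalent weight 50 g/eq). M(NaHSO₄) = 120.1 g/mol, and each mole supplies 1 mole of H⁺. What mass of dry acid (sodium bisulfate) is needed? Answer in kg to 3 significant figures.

(a) 24.3 kg; (b) 85.8 kg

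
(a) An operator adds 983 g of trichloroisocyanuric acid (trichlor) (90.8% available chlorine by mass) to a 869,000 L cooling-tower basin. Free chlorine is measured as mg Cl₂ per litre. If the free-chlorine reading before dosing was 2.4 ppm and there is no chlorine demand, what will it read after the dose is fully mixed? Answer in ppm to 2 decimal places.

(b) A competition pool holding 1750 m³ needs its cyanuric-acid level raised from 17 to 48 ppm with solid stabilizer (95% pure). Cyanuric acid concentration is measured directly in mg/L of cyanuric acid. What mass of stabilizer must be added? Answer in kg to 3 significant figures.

(a) Available chlorine delivered: 983 g × 0.908 = 892.6 g as Cl₂.
(a) Concentration rise: 892.6 g / 869,000 L = 1.027 mg/L = 1.03 ppm.
(a) Final FC: 2.4 + 1.03 = 3.43 ppm.

(b) Volume: 1750 m³ = 1,750,000 L.
(b) CYA to add: (48 − 17) = 31 mg/L × 1,750,000 L = 54,250 g cyanuric acid.
(b) At 95% purity: 54,250 / 0.95 = 57,110 g product.

(a) 3.43 ppm; (b) 57.1 kg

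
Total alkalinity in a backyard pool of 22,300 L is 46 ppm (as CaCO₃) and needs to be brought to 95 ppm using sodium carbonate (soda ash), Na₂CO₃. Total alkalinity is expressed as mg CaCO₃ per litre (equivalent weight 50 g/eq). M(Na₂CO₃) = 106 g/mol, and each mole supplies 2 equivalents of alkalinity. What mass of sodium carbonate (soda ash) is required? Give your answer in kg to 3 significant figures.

Alkalinity to add: (95 − 46) = 49 mg/L as CaCO₃ × 22,300 L = 1093 g as CaCO₃.
Equivalents: 1093 g ÷ 50 g/eq = 21.85 eq.
Each mole of Na₂CO₃ supplies 2 eq, so 21.85 / 2 = 10.93 mol.
Mass: 10.93 mol × 106 g/mol = 1158 g.

1.16 kg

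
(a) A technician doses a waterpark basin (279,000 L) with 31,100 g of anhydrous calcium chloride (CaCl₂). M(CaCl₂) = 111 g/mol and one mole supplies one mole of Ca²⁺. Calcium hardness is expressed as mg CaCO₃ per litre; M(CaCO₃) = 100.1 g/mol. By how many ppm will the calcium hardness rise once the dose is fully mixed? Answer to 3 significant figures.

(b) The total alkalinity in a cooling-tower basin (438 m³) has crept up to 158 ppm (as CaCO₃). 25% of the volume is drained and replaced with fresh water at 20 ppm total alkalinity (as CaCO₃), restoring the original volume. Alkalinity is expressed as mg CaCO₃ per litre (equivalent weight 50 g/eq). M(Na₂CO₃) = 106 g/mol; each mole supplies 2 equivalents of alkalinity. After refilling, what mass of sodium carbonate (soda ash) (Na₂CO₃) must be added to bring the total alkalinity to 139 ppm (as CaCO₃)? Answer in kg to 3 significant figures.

(a) Moles of Ca²⁺: 31,100 g ÷ 111 g/mol = 280.2 mol.
(a) As CaCO₃: 280.2 mol × 100.1 g/mol = 28,050 g.
(a) Rise: 28,050 g / 279,000 L × 1000 = 100.5 mg/L.

(b) Volume: 438 m³ = 438,000 L.
(b) After draining 25% and refilling: 158 × 0.75 + 20 × 0.25 = 123.5 ppm.
(b) Deficit to target: 139 − 123.5 = 15.5 mg/L.
(b) As CaCO₃: 15.5 mg/L × 438,000 L = 6789 g; ÷ 50 g/eq ÷ 2 = 67.89 mol Na₂CO₃.
(b) Mass: 67.89 × 106 = 7196 g.

(a) 101 ppm; (b) 7.20 kg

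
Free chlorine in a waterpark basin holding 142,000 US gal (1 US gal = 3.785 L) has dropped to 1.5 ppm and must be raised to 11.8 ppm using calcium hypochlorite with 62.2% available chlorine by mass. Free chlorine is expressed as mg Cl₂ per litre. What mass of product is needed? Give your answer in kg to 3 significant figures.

8.90 kg

Volume: 142,000 US gal × 3.785 L/gal = 537,470 L.
Chlorine deficit: 11.8 − 1.5 = 10.3 ppm = 10.3 mg/L as Cl₂.
Cl₂ equivalent needed: 10.3 mg/L × 537,470 L = 5,536,000 mg = 5536 g.
Product at 62.2% available chlorine: 5536 / 0.622 = 8900 g.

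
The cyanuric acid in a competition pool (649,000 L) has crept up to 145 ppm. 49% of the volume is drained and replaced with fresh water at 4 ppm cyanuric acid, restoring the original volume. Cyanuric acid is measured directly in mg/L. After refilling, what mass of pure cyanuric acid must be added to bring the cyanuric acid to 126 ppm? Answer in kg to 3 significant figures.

32.5 kg

After draining 49% and refilling: 145 × 0.51 + 4 × 0.49 = 75.91 ppm.
Deficit to target: 126 − 75.91 = 50.09 mg/L.
Mass: 50.09 mg/L × 649,000 L = 32,510 g cyanuric acid.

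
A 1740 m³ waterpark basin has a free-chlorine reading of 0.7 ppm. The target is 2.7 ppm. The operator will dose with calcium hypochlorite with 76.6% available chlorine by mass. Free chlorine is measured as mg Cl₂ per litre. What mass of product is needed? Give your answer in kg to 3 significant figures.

4.54 kg

Volume: 1740 m³ = 1,740,000 L.
Chlorine deficit: 2.7 − 0.7 = 2 ppm = 2 mg/L as Cl₂.
Cl₂ equivalent needed: 2 mg/L × 1,740,000 L = 3,480,000 mg = 3480 g.
Product at 76.6% available chlorine: 3480 / 0.766 = 4543 g.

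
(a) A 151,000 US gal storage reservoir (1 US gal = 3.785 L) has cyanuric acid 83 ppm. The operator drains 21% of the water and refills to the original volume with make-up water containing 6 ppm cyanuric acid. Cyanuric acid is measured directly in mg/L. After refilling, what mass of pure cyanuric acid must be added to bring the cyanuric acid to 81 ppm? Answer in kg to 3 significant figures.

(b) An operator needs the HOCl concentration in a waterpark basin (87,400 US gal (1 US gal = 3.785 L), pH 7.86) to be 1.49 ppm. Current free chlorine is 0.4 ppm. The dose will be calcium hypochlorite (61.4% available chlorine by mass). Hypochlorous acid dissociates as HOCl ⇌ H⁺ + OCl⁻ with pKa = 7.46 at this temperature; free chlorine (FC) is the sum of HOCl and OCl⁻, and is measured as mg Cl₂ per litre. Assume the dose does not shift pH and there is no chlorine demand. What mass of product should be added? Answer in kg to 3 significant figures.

(a) 8.10 kg; (b) 2.60 kg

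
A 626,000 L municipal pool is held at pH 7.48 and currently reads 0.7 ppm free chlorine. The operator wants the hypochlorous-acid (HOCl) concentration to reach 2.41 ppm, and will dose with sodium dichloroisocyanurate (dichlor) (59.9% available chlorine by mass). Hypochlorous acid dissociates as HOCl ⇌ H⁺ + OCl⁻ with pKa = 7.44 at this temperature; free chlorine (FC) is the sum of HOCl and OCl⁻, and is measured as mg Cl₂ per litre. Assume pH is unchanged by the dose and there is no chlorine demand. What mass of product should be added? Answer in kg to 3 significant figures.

[OCl⁻]/[HOCl] = 10^(pH − pKa) = 10^(7.48 − 7.44) = 1.096; fraction as HOCl = 1/(1 + 1.096) = 0.477.
Free chlorine required for 2.41 ppm HOCl: 2.41 / 0.477 = 5.053 ppm.
FC to add: 5.053 − 0.7 = 4.353 mg/L as Cl₂.
Cl₂ equivalent: 4.353 mg/L × 626,000 L = 2725 g.
Product at 59.9% available Cl: 2725 / 0.599 = 4549 g.

4.55 kg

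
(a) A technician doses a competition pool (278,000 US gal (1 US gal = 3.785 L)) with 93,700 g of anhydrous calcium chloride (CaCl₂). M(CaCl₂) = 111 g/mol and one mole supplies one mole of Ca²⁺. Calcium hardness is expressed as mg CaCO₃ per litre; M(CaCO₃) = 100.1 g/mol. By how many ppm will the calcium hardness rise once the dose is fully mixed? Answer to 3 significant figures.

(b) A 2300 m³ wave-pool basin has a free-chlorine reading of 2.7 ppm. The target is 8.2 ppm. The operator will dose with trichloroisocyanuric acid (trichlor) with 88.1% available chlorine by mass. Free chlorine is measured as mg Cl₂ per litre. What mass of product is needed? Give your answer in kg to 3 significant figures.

(a) 80.3 ppm; (b) 14.4 kg

(a) Volume: 278,000 US gal × 3.785 L/gal = 1,052,230 L.
(a) Moles of Ca²⁺: 93,700 g ÷ 111 g/mol = 844.1 mol.
(a) As CaCO₃: 844.1 mol × 100.1 g/mol = 84,500 g.
(a) Rise: 84,500 g / 1,052,230 L × 1000 = 80.3 mg/L.

(b) Volume: 2300 m³ = 2,300,000 L.
(b) Chlorine deficit: 8.2 − 2.7 = 5.5 ppm = 5.5 mg/L as Cl₂.
(b) Cl₂ equivalent needed: 5.5 mg/L × 2,300,000 L = 12,650,000 mg = 12,650 g.
(b) Product at 88.1% available chlorine: 12,650 / 0.881 = 14,360 g.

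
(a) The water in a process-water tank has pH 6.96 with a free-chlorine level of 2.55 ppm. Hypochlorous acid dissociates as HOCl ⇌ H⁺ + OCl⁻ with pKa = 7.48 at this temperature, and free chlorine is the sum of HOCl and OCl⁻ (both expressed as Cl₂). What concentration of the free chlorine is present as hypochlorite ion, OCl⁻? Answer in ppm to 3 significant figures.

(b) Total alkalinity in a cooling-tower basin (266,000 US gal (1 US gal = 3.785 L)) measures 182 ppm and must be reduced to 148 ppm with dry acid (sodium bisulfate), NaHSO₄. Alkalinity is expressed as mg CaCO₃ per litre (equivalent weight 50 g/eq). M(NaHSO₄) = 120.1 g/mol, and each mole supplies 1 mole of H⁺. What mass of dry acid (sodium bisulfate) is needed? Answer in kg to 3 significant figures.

(a) [OCl⁻]/[HOCl] = 10^(pH − pKa) = 10^(6.96 − 7.48) = 10^-0.52 = 0.302.
(a) Fraction as HOCl = 1 / (1 + 0.302) = 0.7681.
(a) OCl⁻ = (1 − 0.7681) × 2.55 ppm = 0.5915 ppm.

(b) Volume: 266,000 US gal × 3.785 L/gal = 1,006,810 L.
(b) Alkalinity to neutralize: (182 − 148) = 34 mg/L as CaCO₃ × 1,006,810 L = 34,230 g as CaCO₃.
(b) Equivalents of H⁺ required: 34,230 ÷ 50 g/eq = 684.6 eq = 684.6 mol NaHSO₄.
(b) Mass of NaHSO₄: 684.6 × 120.1 = 82,220 g.

(a) 0.591 ppm; (b) 82.2 kg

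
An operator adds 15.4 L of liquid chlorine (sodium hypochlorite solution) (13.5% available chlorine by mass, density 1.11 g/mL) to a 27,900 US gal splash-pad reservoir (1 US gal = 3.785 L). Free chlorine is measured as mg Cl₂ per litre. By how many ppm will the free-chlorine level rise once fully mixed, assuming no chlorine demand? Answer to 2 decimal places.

Volume: 27,900 US gal × 3.785 L/gal = 105,602 L.
Mass of solution: 15.4 L × 1000 mL/L × 1.11 g/mL = 17,090 g.
Available chlorine delivered: 17,090 g × 0.135 = 2308 g as Cl₂.
Concentration rise: 2308 g / 105,602 L = 21.85 mg/L = 21.85 ppm.

21.85 ppm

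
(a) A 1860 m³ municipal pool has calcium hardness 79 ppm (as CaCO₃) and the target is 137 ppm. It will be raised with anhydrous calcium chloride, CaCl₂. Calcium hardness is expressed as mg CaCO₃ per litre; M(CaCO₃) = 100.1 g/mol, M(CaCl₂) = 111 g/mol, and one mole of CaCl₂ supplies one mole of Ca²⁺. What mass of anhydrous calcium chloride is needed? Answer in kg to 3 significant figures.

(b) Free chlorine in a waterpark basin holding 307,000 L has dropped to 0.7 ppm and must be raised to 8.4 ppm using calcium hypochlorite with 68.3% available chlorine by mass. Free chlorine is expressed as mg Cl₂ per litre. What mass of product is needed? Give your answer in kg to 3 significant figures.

(a) Volume: 1860 m³ = 1,860,000 L.
(a) Hardness to add: (137 − 79) = 58 mg/L as CaCO₃ × 1,860,000 L = 107,900 g as CaCO₃.
(a) Moles of Ca²⁺ (1 mol Ca²⁺ ≡ 1 mol CaCO₃): 107,900 / 100.1 g/mol = 1078 mol.
(a) Mass of CaCl₂: 1078 × 111 = 119,600 g.

(b) Chlorine deficit: 8.4 − 0.7 = 7.7 ppm = 7.7 mg/L as Cl₂.
(b) Cl₂ equivalent needed: 7.7 mg/L × 307,000 L = 2,364,000 mg = 2364 g.
(b) Product at 68.3% available chlorine: 2364 / 0.683 = 3461 g.

(a) 120 kg; (b) 3.46 kg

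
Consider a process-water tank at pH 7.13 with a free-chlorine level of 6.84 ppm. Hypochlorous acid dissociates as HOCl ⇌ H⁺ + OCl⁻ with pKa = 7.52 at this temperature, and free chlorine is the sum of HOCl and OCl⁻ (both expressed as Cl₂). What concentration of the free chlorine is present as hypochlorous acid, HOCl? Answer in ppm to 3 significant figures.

[OCl⁻]/[HOCl] = 10^(pH − pKa) = 10^(7.13 − 7.52) = 10^-0.39 = 0.4074.
Fraction as HOCl = 1 / (1 + 0.4074) = 0.7105.
HOCl = 0.7105 × 6.84 ppm = 4.86 ppm.

4.86 ppm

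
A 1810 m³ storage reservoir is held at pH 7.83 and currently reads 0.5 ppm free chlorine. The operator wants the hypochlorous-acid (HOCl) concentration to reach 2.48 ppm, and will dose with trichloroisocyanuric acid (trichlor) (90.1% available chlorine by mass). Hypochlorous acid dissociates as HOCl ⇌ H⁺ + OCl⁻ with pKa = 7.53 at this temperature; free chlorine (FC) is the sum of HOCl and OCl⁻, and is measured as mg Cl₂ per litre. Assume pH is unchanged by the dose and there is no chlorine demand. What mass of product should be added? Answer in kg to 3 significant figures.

13.9 kg

Volume: 1810 m³ = 1,810,000 L.
[OCl⁻]/[HOCl] = 10^(pH − pKa) = 10^(7.83 − 7.53) = 1.995; fraction as HOCl = 1/(1 + 1.995) = 0.3339.
Free chlorine required for 2.48 ppm HOCl: 2.48 / 0.3339 = 7.428 ppm.
FC to add: 7.428 − 0.5 = 6.928 mg/L as Cl₂.
Cl₂ equivalent: 6.928 mg/L × 1,810,000 L = 12,540 g.
Product at 90.1% available Cl: 12,540 / 0.901 = 13,920 g.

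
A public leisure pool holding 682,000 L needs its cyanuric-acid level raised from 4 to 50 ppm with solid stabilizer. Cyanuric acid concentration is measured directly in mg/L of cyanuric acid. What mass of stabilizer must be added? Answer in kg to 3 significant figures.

31.4 kg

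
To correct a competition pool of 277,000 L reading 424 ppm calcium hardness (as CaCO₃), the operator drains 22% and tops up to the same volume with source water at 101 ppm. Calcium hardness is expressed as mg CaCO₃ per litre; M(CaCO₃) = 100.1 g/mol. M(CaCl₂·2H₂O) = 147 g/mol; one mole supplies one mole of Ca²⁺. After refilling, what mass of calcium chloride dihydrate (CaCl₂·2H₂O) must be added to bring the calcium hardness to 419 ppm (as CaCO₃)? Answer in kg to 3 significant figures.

After draining 22% and refilling: 424 × 0.78 + 101 × 0.22 = 352.94 ppm.
Deficit to target: 419 − 352.94 = 66.06 mg/L.
As CaCO₃: 66.06 mg/L × 277,000 L = 18,300 g; ÷ 100.1 = 182.8 mol Ca²⁺.
Mass: 182.8 × 147 = 26,870 g.

26.9 kg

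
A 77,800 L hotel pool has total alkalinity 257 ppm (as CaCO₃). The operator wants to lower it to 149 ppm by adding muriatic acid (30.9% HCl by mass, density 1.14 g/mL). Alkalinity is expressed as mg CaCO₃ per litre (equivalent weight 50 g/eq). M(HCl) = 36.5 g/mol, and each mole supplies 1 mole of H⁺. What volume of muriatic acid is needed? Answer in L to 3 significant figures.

17.4 L

Alkalinity to neutralize: (257 − 149) = 108 mg/L as CaCO₃ × 77,800 L = 8402 g as CaCO₃.
Equivalents of H⁺ required: 8402 ÷ 50 g/eq = 168 eq = 168 mol HCl.
Mass of HCl: 168 × 36.5 = 6134 g.
Mass of 30.9% solution: 6134 / 0.309 = 19,850 g.
Volume: 19,850 g ÷ 1.14 g/mL = 17,410 mL.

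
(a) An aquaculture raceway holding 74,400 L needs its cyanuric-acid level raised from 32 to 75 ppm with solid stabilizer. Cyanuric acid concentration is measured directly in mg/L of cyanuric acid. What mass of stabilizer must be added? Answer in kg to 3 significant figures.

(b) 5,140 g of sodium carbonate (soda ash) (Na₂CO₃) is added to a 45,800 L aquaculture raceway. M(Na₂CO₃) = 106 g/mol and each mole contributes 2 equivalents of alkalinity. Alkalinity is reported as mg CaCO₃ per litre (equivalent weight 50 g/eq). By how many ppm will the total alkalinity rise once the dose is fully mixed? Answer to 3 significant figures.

(a) CYA to add: (75 − 32) = 43 mg/L × 74,400 L = 3199 g cyanuric acid.

(b) Moles of Na₂CO₃: 5,140 g ÷ 106 g/mol = 48.49 mol → 96.98 eq of alkalinity.
(b) As CaCO₃: 96.98 eq × 50 g/eq = 4849 g.
(b) Rise: 4849 g / 45,800 L × 1000 = 105.9 mg/L.

(a) 3.20 kg; (b) 106 ppm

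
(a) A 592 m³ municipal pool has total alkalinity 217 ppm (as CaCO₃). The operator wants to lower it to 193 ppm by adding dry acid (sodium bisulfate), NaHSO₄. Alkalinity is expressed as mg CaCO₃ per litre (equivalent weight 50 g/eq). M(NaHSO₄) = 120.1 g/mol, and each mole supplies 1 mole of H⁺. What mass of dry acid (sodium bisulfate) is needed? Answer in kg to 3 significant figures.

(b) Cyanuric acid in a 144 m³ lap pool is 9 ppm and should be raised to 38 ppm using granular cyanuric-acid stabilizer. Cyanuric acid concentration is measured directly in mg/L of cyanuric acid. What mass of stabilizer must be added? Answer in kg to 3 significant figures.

(a) Volume: 592 m³ = 592,000 L.
(a) Alkalinity to neutralize: (217 − 193) = 24 mg/L as CaCO₃ × 592,000 L = 14,210 g as CaCO₃.
(a) Equivalents of H⁺ required: 14,210 ÷ 50 g/eq = 284.2 eq = 284.2 mol NaHSO₄.
(a) Mass of NaHSO₄: 284.2 × 120.1 = 34,130 g.

(b) Volume: 144 m³ = 144,000 L.
(b) CYA to add: (38 − 9) = 29 mg/L × 144,000 L = 4176 g cyanuric acid.

(a) 34.1 kg; (b) 4.18 kg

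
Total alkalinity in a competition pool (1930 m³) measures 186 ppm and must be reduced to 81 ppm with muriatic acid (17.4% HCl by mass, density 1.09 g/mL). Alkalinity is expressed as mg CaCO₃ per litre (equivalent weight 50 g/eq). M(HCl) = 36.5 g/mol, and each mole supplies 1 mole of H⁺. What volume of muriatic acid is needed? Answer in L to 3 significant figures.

780 L

Volume: 1930 m³ = 1,930,000 L.
Alkalinity to neutralize: (186 − 81) = 105 mg/L as CaCO₃ × 1,930,000 L = 202,600 g as CaCO₃.
Equivalents of H⁺ required: 202,600 ÷ 50 g/eq = 4053 eq = 4053 mol HCl.
Mass of HCl: 4053 × 36.5 = 147,900 g.
Mass of 17.4% solution: 147,900 / 0.174 = 850,200 g.
Volume: 850,200 g ÷ 1.09 g/mL = 780,000 mL.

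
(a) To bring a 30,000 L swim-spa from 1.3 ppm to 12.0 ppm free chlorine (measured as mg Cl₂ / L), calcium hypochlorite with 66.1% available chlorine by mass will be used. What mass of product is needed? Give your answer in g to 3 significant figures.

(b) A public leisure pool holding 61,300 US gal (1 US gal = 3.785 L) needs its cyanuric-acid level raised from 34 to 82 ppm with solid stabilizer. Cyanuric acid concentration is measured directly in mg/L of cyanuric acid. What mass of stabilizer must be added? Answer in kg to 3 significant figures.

(a) 486 g; (b) 11.1 kg

(a) Chlorine deficit: 12.0 − 1.3 = 10.7 ppm = 10.7 mg/L as Cl₂.
(a) Cl₂ equivalent needed: 10.7 mg/L × 30,000 L = 321,000 mg = 321 g.
(a) Product at 66.1% available chlorine: 321 / 0.661 = 485.6 g.

(b) Volume: 61,300 US gal × 3.785 L/gal = 232,020 L.
(b) CYA to add: (82 − 34) = 48 mg/L × 232,020 L = 11,140 g cyanuric acid.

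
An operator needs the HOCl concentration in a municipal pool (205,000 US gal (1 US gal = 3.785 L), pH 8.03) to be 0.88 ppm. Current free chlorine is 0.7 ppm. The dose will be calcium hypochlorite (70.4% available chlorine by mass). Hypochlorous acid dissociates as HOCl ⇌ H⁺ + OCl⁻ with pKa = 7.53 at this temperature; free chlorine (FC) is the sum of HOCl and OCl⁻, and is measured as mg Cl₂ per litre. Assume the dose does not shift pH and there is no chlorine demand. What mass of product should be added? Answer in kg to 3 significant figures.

3.27 kg

Volume: 205,000 US gal × 3.785 L/gal = 775,925 L.
[OCl⁻]/[HOCl] = 10^(pH − pKa) = 10^(8.03 − 7.53) = 3.162; fraction as HOCl = 1/(1 + 3.162) = 0.2403.
Free chlorine required for 0.88 ppm HOCl: 0.88 / 0.2403 = 3.663 ppm.
FC to add: 3.663 − 0.7 = 2.963 mg/L as Cl₂.
Cl₂ equivalent: 2.963 mg/L × 775,925 L = 2299 g.
Product at 70.4% available Cl: 2299 / 0.704 = 3266 g.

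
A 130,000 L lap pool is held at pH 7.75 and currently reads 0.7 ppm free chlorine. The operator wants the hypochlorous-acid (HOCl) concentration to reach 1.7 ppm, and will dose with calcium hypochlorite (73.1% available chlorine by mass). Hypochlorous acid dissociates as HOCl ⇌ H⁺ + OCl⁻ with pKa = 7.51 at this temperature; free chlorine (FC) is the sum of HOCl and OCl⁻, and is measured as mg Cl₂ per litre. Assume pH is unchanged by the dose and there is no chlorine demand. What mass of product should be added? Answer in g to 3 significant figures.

703 g

[OCl⁻]/[HOCl] = 10^(pH − pKa) = 10^(7.75 − 7.51) = 1.738; fraction as HOCl = 1/(1 + 1.738) = 0.3653.
Free chlorine required for 1.7 ppm HOCl: 1.7 / 0.3653 = 4.654 ppm.
FC to add: 4.654 − 0.7 = 3.954 mg/L as Cl₂.
Cl₂ equivalent: 3.954 mg/L × 130,000 L = 514.1 g.
Product at 73.1% available Cl: 514.1 / 0.731 = 703.2 g.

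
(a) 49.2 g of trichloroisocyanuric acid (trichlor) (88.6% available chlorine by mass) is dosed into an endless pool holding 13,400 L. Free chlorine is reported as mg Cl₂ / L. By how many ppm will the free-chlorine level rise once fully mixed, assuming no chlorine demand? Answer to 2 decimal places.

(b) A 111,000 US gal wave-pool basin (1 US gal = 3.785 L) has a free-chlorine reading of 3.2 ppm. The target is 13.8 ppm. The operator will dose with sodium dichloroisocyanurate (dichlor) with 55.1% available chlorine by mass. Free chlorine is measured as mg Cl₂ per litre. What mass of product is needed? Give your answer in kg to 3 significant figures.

(a) 3.25 ppm; (b) 8.08 kg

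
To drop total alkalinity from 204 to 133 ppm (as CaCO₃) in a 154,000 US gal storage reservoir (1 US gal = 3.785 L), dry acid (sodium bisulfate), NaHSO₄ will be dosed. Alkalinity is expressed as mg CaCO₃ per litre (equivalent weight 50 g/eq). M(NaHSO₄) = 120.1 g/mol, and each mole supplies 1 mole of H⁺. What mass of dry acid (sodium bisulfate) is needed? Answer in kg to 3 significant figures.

Volume: 154,000 US gal × 3.785 L/gal = 582,890 L.
Alkalinity to neutralize: (204 − 133) = 71 mg/L as CaCO₃ × 582,890 L = 41,390 g as CaCO₃.
Equivalents of H⁺ required: 41,390 ÷ 50 g/eq = 827.7 eq = 827.7 mol NaHSO₄.
Mass of NaHSO₄: 827.7 × 120.1 = 99,410 g.

99.4 kg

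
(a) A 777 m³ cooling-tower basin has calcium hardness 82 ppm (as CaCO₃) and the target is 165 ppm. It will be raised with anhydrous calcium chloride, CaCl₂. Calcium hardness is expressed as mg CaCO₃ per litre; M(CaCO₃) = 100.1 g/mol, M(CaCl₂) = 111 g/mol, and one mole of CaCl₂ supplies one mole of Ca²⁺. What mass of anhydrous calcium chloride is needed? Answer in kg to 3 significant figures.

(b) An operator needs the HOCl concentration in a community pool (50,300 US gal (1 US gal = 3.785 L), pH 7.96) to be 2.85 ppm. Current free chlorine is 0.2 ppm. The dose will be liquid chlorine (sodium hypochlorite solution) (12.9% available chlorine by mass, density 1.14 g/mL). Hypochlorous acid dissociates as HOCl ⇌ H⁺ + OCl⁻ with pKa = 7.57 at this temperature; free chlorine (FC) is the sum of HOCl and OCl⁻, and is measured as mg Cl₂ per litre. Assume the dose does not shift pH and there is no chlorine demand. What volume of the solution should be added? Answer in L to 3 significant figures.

(a) 71.5 kg; (b) 12.5 L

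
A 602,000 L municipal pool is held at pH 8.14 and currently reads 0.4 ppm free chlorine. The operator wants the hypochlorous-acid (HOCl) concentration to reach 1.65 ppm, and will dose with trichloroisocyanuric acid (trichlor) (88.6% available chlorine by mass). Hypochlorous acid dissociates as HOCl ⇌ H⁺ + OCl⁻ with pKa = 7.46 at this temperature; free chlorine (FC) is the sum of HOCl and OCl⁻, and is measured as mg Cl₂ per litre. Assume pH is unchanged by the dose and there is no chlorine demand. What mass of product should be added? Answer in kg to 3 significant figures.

[OCl⁻]/[HOCl] = 10^(pH − pKa) = 10^(8.14 − 7.46) = 4.786; fraction as HOCl = 1/(1 + 4.786) = 0.1728.
Free chlorine required for 1.65 ppm HOCl: 1.65 / 0.1728 = 9.547 ppm.
FC to add: 9.547 − 0.4 = 9.147 mg/L as Cl₂.
Cl₂ equivalent: 9.147 mg/L × 602,000 L = 5507 g.
Product at 88.6% available Cl: 5507 / 0.886 = 6215 g.

6.22 kg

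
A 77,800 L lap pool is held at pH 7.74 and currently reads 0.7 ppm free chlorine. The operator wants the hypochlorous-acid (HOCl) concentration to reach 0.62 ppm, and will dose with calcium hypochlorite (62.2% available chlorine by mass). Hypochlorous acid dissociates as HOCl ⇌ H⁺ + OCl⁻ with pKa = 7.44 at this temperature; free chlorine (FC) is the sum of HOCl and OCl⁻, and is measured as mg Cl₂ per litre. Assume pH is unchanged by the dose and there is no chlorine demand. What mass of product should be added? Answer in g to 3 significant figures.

145 g

[OCl⁻]/[HOCl] = 10^(pH − pKa) = 10^(7.74 − 7.44) = 1.995; fraction as HOCl = 1/(1 + 1.995) = 0.3339.
Free chlorine required for 0.62 ppm HOCl: 0.62 / 0.3339 = 1.857 ppm.
FC to add: 1.857 − 0.7 = 1.157 mg/L as Cl₂.
Cl₂ equivalent: 1.157 mg/L × 77,800 L = 90.02 g.
Product at 62.2% available Cl: 90.02 / 0.622 = 144.7 g.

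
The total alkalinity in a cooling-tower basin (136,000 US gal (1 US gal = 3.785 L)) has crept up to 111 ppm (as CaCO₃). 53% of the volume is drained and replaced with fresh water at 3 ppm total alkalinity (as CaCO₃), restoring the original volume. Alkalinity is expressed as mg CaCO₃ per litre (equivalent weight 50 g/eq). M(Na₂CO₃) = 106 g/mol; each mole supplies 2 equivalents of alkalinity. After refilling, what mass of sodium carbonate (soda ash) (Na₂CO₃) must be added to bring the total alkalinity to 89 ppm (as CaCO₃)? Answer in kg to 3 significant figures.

19.2 kg

Volume: 136,000 US gal × 3.785 L/gal = 514,760 L.
After draining 53% and refilling: 111 × 0.47 + 3 × 0.53 = 53.76 ppm.
Deficit to target: 89 − 53.76 = 35.24 mg/L.
As CaCO₃: 35.24 mg/L × 514,760 L = 18,140 g; ÷ 50 g/eq ÷ 2 = 181.4 mol Na₂CO₃.
Mass: 181.4 × 106 = 19,230 g.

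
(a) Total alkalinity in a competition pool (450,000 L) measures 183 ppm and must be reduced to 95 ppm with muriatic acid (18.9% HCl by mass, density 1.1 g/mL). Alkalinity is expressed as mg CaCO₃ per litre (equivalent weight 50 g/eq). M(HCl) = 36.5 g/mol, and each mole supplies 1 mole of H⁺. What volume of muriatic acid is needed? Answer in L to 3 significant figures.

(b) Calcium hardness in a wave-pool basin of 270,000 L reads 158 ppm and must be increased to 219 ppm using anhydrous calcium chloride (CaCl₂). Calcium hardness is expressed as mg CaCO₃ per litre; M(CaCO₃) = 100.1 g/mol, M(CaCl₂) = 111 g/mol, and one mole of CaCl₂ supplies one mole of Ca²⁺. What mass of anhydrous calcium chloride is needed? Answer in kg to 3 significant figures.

(a) 139 L; (b) 18.3 kg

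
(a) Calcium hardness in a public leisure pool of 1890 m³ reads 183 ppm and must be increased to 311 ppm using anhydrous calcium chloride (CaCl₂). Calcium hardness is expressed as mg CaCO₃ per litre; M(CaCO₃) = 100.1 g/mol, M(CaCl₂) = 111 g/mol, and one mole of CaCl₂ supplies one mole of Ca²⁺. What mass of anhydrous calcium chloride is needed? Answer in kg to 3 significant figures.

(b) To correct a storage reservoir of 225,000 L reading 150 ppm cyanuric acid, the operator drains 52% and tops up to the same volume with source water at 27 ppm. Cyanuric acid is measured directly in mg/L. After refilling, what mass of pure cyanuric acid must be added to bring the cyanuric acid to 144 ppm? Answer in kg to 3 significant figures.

(a) 268 kg; (b) 13.0 kg

(a) Volume: 1890 m³ = 1,890,000 L.
(a) Hardness to add: (311 − 183) = 128 mg/L as CaCO₃ × 1,890,000 L = 241,900 g as CaCO₃.
(a) Moles of Ca²⁺ (1 mol Ca²⁺ ≡ 1 mol CaCO₃): 241,900 / 100.1 g/mol = 2417 mol.
(a) Mass of CaCl₂: 2417 × 111 = 268,300 g.

(b) After draining 52% and refilling: 150 × 0.48 + 27 × 0.52 = 86.04 ppm.
(b) Deficit to target: 144 − 86.04 = 57.96 mg/L.
(b) Mass: 57.96 mg/L × 225,000 L = 13,040 g cyanuric acid.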